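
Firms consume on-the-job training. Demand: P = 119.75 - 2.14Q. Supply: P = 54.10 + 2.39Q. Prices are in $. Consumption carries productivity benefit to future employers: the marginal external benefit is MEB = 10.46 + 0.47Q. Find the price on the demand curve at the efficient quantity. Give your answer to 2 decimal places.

Social marginal benefit = demand + MEB = 130.21 - 1.67Q.
Set SMB = MC: 130.21 - 1.67Q = 54.10 + 2.39Q → Q* = 18.7463.
Consumer price on the demand curve at Q*: 119.75 − 2.14×18.7463 = 79.6329.

P = $79.63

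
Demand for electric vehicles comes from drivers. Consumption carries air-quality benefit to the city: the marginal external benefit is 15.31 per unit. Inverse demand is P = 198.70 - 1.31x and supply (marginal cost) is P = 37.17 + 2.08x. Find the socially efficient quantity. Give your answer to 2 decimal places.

Social marginal benefit = demand + MEB = 214.01 - 1.31x.
Set SMB = MC: 214.01 - 1.31x = 37.17 + 2.08x → x* = 52.1652.

x* = 52.17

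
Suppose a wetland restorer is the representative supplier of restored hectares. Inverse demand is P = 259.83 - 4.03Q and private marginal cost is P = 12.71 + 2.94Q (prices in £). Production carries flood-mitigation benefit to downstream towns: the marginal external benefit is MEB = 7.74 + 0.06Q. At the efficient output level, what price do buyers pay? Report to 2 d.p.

Social marginal cost = private MC − MEB = 4.97 + 2.88Q.
Set SMC = demand: 4.97 + 2.88Q = 259.83 - 4.03Q → Q* = 36.8828.
Consumer price on the demand curve at Q*: 259.83 − 4.03×36.8828 = 111.1923.

P = £111.19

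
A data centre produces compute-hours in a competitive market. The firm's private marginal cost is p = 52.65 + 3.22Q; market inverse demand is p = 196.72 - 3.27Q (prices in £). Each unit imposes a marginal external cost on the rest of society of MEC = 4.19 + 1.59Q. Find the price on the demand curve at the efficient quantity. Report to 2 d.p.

Social marginal cost = private MC + MEC = 56.84 + 4.81Q.
Set SMC = demand: 56.84 + 4.81Q = 196.72 - 3.27Q → Q* = 17.3119.
Consumer price on the demand curve at Q*: 196.72 − 3.27×17.3119 = 140.1101.

P = £140.11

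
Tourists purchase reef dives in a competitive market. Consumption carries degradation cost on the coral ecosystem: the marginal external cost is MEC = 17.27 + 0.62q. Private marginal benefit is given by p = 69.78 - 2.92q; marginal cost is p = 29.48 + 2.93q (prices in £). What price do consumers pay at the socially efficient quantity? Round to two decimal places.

P = £59.39

Social marginal benefit = demand − MEC = 52.51 - 3.54q.
Set SMB = MC: 52.51 - 3.54q = 29.48 + 2.93q → q* = 3.5595.
Consumer price on the demand curve at q*: 69.78 − 2.92×3.5595 = 59.3863.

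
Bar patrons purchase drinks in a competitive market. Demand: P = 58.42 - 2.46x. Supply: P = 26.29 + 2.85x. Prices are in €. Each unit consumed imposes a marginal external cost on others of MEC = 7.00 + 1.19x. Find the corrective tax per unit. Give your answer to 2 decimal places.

tax = €11.60 per unit

Social marginal benefit = demand − MEC = 51.42 - 3.65x.
Set SMB = MC: 51.42 - 3.65x = 26.29 + 2.85x → x* = 3.8662.
The Pigouvian tax equals MEC at x*: 7.00 + 1.19×3.8662 = 11.6008.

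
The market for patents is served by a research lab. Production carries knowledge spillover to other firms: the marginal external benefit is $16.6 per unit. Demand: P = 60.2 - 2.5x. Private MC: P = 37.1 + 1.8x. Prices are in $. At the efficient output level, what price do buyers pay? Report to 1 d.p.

Social marginal cost = private MC − MEB = 20.5 + 1.8x.
Set SMC = demand: 20.5 + 1.8x = 60.2 - 2.5x → x* = 9.2326.
Consumer price on the demand curve at x*: 60.2 − 2.5×9.2326 = 37.1185.

P = $37.1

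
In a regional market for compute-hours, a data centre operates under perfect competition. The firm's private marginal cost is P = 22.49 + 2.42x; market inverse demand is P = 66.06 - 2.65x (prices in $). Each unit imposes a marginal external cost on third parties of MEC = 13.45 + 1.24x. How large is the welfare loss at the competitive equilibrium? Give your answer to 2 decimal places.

Market equilibrium (private): 22.49 + 2.42x = 66.06 - 2.65x → x_m = 8.5937.
Social marginal cost = private MC + MEC = 35.94 + 3.66x.
Set SMC = demand: 35.94 + 3.66x = 66.06 - 2.65x → x* = 4.7734.
Height of the DWL triangle at x_m is SMC(x_m) − demand(x_m) = MEC(x_m) = 24.1062.
DWL = ½ × 3.8203 × 24.1062 = 46.0465.

DWL = $46.05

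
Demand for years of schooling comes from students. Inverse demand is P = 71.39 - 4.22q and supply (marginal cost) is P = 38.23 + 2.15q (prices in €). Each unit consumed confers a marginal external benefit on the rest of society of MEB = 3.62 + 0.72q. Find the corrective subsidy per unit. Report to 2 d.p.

subsidy = €8.31 per unit

Social marginal benefit = demand + MEB = 75.01 - 3.50q.
Set SMB = MC: 75.01 - 3.50q = 38.23 + 2.15q → q* = 6.5097.
The Pigouvian subsidy equals MEB at q*: 3.62 + 0.72×6.5097 = 8.3070.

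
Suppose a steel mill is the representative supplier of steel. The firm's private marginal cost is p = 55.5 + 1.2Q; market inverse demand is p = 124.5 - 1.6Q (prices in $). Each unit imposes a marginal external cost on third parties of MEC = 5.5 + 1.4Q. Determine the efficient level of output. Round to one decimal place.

Q* = 15.1

Social marginal cost = private MC + MEC = 61.0 + 2.6Q.
Set SMC = demand: 61.0 + 2.6Q = 124.5 - 1.6Q → Q* = 15.1190.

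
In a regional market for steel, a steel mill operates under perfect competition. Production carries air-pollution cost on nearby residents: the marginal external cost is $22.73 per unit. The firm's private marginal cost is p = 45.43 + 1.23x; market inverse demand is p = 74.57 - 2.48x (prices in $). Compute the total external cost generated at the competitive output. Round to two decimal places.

Market equilibrium (private): 45.43 + 1.23x = 74.57 - 2.48x → x_m = 7.8544.
Total external cost = MEC × x_m = 22.73 × 7.8544 = 178.5305.

$178.53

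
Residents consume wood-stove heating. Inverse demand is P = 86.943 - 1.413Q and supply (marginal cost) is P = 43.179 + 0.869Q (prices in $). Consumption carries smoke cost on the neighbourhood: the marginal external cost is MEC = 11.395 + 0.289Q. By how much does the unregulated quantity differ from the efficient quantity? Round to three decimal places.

6.588 units

Market equilibrium (private): 43.179 + 0.869Q = 86.943 - 1.413Q → Q_m = 19.1779.
Social marginal benefit = demand − MEC = 75.548 - 1.702Q.
Set SMB = MC: 75.548 - 1.702Q = 43.179 + 0.869Q → Q* = 12.5900.
Gap = |19.1779 − 12.5900| = 6.5879.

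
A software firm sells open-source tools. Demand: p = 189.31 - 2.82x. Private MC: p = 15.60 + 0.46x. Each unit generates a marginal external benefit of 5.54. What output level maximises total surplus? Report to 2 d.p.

x* = 54.65

Social marginal cost = private MC − MEB = 10.06 + 0.46x.
Set SMC = demand: 10.06 + 0.46x = 189.31 - 2.82x → x* = 54.6494.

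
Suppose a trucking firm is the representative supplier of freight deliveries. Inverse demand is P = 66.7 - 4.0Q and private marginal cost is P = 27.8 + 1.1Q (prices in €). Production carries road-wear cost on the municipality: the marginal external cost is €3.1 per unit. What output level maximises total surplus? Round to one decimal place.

Q* = 7.0

Social marginal cost = private MC + MEC = 30.9 + 1.1Q.
Set SMC = demand: 30.9 + 1.1Q = 66.7 - 4.0Q → Q* = 7.0196.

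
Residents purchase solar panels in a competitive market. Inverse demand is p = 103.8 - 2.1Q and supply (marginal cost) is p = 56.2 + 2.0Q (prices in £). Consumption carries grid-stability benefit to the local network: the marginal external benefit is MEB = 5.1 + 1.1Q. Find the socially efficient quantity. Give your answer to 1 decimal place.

Q* = 17.6

Social marginal benefit = demand + MEB = 108.9 - Q.
Set SMB = MC: 108.9 - Q = 56.2 + 2.0Q → Q* = 17.5667.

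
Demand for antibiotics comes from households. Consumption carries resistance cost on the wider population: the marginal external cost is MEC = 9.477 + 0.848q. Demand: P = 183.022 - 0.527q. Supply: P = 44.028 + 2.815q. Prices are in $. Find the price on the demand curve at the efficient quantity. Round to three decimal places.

Social marginal benefit = demand − MEC = 173.545 - 1.375q.
Set SMB = MC: 173.545 - 1.375q = 44.028 + 2.815q → q* = 30.9110.
Consumer price on the demand curve at q*: 183.022 − 0.527×30.9110 = 166.7319.

P = $166.732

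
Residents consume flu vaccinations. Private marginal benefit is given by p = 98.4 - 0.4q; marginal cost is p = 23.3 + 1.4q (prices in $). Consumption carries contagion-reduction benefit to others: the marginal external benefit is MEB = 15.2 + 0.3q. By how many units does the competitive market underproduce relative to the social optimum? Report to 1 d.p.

Market equilibrium (private): 23.3 + 1.4q = 98.4 - 0.4q → q_m = 41.7222.
Social marginal benefit = demand + MEB = 113.6 - 0.1q.
Set SMB = MC: 113.6 - 0.1q = 23.3 + 1.4q → q* = 60.2000.
Gap = |41.7222 − 60.2000| = 18.4778.

18.5 units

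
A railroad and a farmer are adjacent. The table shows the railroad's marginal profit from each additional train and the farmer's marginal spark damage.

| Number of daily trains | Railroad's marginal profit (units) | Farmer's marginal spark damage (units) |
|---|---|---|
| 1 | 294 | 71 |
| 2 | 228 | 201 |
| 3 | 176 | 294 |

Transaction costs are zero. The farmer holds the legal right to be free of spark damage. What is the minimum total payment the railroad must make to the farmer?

Efficient level: marginal profit ≥ marginal spark damage through level 2, so k* = 2.
With the farmer holding the right, the railroad must at least compensate total damage at k*: 71 + 201 = 272.

272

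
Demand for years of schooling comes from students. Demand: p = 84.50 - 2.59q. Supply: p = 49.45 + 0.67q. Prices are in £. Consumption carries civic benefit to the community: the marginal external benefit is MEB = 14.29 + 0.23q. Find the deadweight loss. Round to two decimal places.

Market equilibrium (private): 49.45 + 0.67q = 84.50 - 2.59q → q_m = 10.7515.
Social marginal benefit = demand + MEB = 98.79 - 2.36q.
Set SMB = MC: 98.79 - 2.36q = 49.45 + 0.67q → q* = 16.2838.
The welfare-loss triangle has base |q_m − q*| and height MEB(q_m) (the vertical gap between SMB and MC is zero at q* and MEB at q_m).
DWL = ½ × 5.5323 × 16.7629 = 46.3687.

DWL = £46.37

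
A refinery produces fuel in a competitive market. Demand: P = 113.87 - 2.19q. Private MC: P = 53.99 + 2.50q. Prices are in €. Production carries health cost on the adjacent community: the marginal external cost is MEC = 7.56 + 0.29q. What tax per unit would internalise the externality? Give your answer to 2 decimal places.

Social marginal cost = private MC + MEC = 61.55 + 2.79q.
Set SMC = demand: 61.55 + 2.79q = 113.87 - 2.19q → q* = 10.5060.
The Pigouvian tax equals MEC at q*: 7.56 + 0.29×10.5060 = 10.6067.

tax = €10.61 per unit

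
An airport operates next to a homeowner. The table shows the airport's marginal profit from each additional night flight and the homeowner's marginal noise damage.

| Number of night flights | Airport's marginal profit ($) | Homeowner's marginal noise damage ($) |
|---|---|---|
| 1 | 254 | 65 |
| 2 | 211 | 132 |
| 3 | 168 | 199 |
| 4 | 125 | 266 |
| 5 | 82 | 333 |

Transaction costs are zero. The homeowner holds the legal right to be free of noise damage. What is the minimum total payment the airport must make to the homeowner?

$197

Efficient level: marginal profit ≥ marginal noise damage through level 2, so k* = 2.
With the homeowner holding the right, the airport must at least compensate total damage at k*: 65 + 132 = 197.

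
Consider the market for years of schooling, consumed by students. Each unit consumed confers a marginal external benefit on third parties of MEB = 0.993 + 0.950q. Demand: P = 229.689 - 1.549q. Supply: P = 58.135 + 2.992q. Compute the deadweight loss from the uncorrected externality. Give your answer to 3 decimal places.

Market equilibrium (private): 58.135 + 2.992q = 229.689 - 1.549q → q_m = 37.7789.
Social marginal benefit = demand + MEB = 230.682 - 0.599q.
Set SMB = MC: 230.682 - 0.599q = 58.135 + 2.992q → q* = 48.0498.
Between q* and q_m the wedge SMB − MC runs linearly from 0 to MEB(q_m), so the loss is a triangle.
DWL = ½ × 10.2709 × 36.8830 = 189.4108.

DWL = 189.411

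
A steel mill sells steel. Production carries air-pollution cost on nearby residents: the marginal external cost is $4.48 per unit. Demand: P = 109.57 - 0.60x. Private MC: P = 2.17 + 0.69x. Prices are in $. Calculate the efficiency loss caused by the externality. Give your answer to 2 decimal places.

Market equilibrium (private): 2.17 + 0.69x = 109.57 - 0.60x → x_m = 83.2558.
Social marginal cost = private MC + MEC = 6.65 + 0.69x.
Set SMC = demand: 6.65 + 0.69x = 109.57 - 0.60x → x* = 79.7829.
The loss is the area between SMC and demand from x* to x_m; with linear curves that's a triangle of height MEC(x_m).
DWL = ½ × 3.4729 × 4.4800 = 7.7793.

DWL = $7.78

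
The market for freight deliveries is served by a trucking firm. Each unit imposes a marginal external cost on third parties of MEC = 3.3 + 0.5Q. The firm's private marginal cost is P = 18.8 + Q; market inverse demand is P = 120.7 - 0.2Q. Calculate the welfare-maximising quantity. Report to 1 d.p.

Social marginal cost = private MC + MEC = 22.1 + 1.5Q.
Set SMC = demand: 22.1 + 1.5Q = 120.7 - 0.2Q → Q* = 58.0000.

Q* = 58.0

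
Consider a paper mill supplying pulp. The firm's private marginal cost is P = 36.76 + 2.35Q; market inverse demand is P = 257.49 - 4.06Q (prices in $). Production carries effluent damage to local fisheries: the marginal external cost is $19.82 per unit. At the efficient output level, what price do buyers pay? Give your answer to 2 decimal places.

P = $130.24

Social marginal cost = private MC + MEC = 56.58 + 2.35Q.
Set SMC = demand: 56.58 + 2.35Q = 257.49 - 4.06Q → Q* = 31.3432.
Consumer price on the demand curve at Q*: 257.49 − 4.06×31.3432 = 130.2366.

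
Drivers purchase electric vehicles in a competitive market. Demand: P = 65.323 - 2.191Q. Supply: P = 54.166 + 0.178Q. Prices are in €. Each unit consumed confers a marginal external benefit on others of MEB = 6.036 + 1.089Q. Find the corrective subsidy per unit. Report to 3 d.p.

subsidy = €20.663 per unit

Social marginal benefit = demand + MEB = 71.359 - 1.102Q.
Set SMB = MC: 71.359 - 1.102Q = 54.166 + 0.178Q → Q* = 13.4320.
The Pigouvian subsidy equals MEB at Q*: 6.036 + 1.089×13.4320 = 20.6634.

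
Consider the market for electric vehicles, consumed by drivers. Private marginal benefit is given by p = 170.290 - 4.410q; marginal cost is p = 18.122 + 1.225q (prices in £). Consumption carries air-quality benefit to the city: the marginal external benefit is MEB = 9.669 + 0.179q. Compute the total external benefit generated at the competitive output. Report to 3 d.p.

£326.368

Market equilibrium (private): 18.122 + 1.225q = 170.290 - 4.410q → q_m = 27.0041.
Total external benefit = ∫₀^{q_m} (9.669 + 0.179q) dq = 9.669×27.0041 + ½×0.179×27.0041² = 326.3680.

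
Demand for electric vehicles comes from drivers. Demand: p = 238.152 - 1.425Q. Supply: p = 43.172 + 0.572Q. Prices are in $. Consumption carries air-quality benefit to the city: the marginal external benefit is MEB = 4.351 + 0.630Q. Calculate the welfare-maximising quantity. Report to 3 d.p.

Social marginal benefit = demand + MEB = 242.503 - 0.795Q.
Set SMB = MC: 242.503 - 0.795Q = 43.172 + 0.572Q → Q* = 145.8164.

Q* = 145.816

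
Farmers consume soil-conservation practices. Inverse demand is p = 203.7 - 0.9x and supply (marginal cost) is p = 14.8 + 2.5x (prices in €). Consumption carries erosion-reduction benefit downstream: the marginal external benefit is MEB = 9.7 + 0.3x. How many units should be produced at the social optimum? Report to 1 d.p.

Social marginal benefit = demand + MEB = 213.4 - 0.6x.
Set SMB = MC: 213.4 - 0.6x = 14.8 + 2.5x → x* = 64.0645.

x* = 64.1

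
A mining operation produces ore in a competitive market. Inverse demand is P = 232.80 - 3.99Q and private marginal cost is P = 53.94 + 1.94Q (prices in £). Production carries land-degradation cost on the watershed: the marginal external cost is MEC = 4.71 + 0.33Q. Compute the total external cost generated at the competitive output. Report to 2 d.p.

Market equilibrium (private): 53.94 + 1.94Q = 232.80 - 3.99Q → Q_m = 30.1619.
Total external cost = ∫₀^{Q_m} (4.71 + 0.33Q) dQ = 4.71×30.1619 + ½×0.33×30.1619² = 292.1697.

£292.17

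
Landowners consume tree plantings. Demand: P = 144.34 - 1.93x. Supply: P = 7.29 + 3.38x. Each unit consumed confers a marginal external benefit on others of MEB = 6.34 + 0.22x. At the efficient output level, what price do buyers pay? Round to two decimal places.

Social marginal benefit = demand + MEB = 150.68 - 1.71x.
Set SMB = MC: 150.68 - 1.71x = 7.29 + 3.38x → x* = 28.1709.
Consumer price on the demand curve at x*: 144.34 − 1.93×28.1709 = 89.9702.

P = 89.97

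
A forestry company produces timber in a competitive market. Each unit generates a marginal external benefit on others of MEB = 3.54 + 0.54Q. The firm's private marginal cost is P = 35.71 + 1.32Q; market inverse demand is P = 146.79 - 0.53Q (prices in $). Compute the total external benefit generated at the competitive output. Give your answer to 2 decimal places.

Market equilibrium (private): 35.71 + 1.32Q = 146.79 - 0.53Q → Q_m = 60.0432.
Total external benefit = ∫₀^{Q_m} (3.54 + 0.54Q) dQ = 3.54×60.0432 + ½×0.54×60.0432² = 1185.9531.

$1185.95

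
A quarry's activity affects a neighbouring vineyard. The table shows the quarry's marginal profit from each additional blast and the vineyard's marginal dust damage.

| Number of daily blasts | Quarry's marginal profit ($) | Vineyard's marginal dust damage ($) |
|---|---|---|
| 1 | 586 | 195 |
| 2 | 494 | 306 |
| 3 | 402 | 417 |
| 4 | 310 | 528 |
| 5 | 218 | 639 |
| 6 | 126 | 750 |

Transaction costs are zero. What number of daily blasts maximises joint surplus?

2

Bargaining reaches the level where marginal profit last exceeds marginal dust damage.
That holds through level 2 (494 ≥ 306) but not at 3 (402 < 417).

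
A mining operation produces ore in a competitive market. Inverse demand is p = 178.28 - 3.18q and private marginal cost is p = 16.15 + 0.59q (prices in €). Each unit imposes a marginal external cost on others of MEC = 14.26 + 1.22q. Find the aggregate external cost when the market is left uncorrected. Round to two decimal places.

€1741.42

Market equilibrium (private): 16.15 + 0.59q = 178.28 - 3.18q → q_m = 43.0053.
Total external cost = ∫₀^{q_m} (14.26 + 1.22q) dq = 14.26×43.0053 + ½×1.22×43.0053² = 1741.4236.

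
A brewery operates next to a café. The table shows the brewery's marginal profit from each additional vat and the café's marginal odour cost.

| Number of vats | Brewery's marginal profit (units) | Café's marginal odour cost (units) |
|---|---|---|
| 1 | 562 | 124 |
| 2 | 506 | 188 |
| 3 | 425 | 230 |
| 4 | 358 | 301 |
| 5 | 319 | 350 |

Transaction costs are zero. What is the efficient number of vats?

4

Bargaining reaches the level where marginal profit last exceeds marginal odour cost.
That holds through level 4 (358 ≥ 301) but not at 5 (319 < 350).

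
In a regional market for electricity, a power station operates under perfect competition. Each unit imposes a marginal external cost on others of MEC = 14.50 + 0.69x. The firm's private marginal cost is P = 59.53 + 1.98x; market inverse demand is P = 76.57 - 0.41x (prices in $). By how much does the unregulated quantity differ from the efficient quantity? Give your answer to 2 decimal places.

Market equilibrium (private): 59.53 + 1.98x = 76.57 - 0.41x → x_m = 7.1297.
Social marginal cost = private MC + MEC = 74.03 + 2.67x.
Set SMC = demand: 74.03 + 2.67x = 76.57 - 0.41x → x* = 0.8247.
Gap = |7.1297 − 0.8247| = 6.3050.

6.31 units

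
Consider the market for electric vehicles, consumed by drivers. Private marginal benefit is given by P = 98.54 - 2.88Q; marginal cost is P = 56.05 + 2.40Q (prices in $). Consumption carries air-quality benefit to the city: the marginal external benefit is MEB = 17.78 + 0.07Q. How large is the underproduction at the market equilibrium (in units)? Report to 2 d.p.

Market equilibrium (private): 56.05 + 2.40Q = 98.54 - 2.88Q → Q_m = 8.0473.
Social marginal benefit = demand + MEB = 116.32 - 2.81Q.
Set SMB = MC: 116.32 - 2.81Q = 56.05 + 2.40Q → Q* = 11.5681.
Gap = |8.0473 − 11.5681| = 3.5208.

3.52 units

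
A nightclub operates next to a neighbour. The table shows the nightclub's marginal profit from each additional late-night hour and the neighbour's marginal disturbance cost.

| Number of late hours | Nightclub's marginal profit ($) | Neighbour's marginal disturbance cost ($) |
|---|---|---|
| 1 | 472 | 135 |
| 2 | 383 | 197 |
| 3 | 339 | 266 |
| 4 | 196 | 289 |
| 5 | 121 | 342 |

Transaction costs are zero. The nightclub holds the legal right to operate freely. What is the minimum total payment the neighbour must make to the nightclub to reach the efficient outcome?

Left alone the nightclub would choose level 5 (marginal profit stays positive).
Efficient level: k* = 3 (marginal profit ≥ marginal disturbance cost through 3).
The neighbour must at least cover the nightclub's forgone profit from cutting 5→3: 196 + 121 = 317.

$317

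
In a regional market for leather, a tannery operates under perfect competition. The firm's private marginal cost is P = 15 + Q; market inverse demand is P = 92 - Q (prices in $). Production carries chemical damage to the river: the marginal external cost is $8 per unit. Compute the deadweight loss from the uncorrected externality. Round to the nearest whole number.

DWL = $16

Market equilibrium (private): 15 + Q = 92 - Q → Q_m = 38.5000.
Social marginal cost = private MC + MEC = 23 + Q.
Set SMC = demand: 23 + Q = 92 - Q → Q* = 34.5000.
Between Q* and Q_m the wedge SMC − demand runs linearly from 0 to MEC(Q_m), so the loss is a triangle.
DWL = ½ × 4.0000 × 8.0000 = 16.0000.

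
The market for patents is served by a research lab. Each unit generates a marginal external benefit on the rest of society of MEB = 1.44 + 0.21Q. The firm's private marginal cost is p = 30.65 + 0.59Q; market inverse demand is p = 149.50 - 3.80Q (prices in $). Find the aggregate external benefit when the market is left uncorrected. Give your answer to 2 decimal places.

$115.94

Market equilibrium (private): 30.65 + 0.59Q = 149.50 - 3.80Q → Q_m = 27.0729.
Total external benefit = ∫₀^{Q_m} (1.44 + 0.21Q) dQ = 1.44×27.0729 + ½×0.21×27.0729² = 115.9439.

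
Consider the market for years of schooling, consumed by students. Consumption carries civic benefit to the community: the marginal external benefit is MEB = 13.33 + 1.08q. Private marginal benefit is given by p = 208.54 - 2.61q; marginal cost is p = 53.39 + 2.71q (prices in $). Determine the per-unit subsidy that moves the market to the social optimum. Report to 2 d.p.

subsidy = $56.24 per unit

Social marginal benefit = demand + MEB = 221.87 - 1.53q.
Set SMB = MC: 221.87 - 1.53q = 53.39 + 2.71q → q* = 39.7358.
The Pigouvian subsidy equals MEB at q*: 13.33 + 1.08×39.7358 = 56.2447.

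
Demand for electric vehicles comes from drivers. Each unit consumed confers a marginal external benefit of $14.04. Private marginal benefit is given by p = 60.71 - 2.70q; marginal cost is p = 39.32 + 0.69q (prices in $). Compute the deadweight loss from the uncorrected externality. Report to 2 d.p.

DWL = $29.07

Market equilibrium (private): 39.32 + 0.69q = 60.71 - 2.70q → q_m = 6.3097.
Social marginal benefit = demand + MEB = 74.75 - 2.70q.
Set SMB = MC: 74.75 - 2.70q = 39.32 + 0.69q → q* = 10.4513.
The welfare-loss triangle has base |q_m − q*| and height MEB(q_m) (the vertical gap between SMB and MC is zero at q* and MEB at q_m).
DWL = ½ × 4.1416 × 14.0400 = 29.0740.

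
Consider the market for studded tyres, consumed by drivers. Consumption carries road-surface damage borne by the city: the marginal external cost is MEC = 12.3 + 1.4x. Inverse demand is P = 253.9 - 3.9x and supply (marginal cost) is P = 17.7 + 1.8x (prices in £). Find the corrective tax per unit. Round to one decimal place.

tax = £56.4 per unit

Social marginal benefit = demand − MEC = 241.6 - 5.3x.
Set SMB = MC: 241.6 - 5.3x = 17.7 + 1.8x → x* = 31.5352.
The Pigouvian tax equals MEC at x*: 12.3 + 1.4×31.5352 = 56.4493.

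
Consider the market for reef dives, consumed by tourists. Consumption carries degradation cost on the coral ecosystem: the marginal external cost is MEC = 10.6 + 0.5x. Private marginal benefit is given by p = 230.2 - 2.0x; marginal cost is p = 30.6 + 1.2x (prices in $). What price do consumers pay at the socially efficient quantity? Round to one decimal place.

Social marginal benefit = demand − MEC = 219.6 - 2.5x.
Set SMB = MC: 219.6 - 2.5x = 30.6 + 1.2x → x* = 51.0811.
Consumer price on the demand curve at x*: 230.2 − 2.0×51.0811 = 128.0378.

P = $128.0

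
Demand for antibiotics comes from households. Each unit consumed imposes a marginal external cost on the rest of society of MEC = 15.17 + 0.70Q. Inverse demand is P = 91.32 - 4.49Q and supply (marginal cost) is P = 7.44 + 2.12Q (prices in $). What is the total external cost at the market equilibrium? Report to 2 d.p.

$248.87

Market equilibrium (private): 7.44 + 2.12Q = 91.32 - 4.49Q → Q_m = 12.6899.
Total external cost = ∫₀^{Q_m} (15.17 + 0.70Q) dQ = 15.17×12.6899 + ½×0.70×12.6899² = 248.8675.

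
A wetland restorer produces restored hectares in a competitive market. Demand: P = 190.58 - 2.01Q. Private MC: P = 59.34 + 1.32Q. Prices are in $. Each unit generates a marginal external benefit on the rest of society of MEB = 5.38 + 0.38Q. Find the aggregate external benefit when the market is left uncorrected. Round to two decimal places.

$507.15

Market equilibrium (private): 59.34 + 1.32Q = 190.58 - 2.01Q → Q_m = 39.4114.
Total external benefit = ∫₀^{Q_m} (5.38 + 0.38Q) dQ = 5.38×39.4114 + ½×0.38×39.4114² = 507.1524.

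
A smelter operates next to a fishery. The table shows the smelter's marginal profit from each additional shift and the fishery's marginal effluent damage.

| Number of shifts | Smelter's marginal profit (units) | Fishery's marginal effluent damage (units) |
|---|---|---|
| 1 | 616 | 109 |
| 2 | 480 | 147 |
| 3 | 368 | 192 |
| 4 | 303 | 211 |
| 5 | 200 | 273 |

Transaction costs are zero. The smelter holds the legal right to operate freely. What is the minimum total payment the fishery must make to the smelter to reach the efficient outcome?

200

Left alone the smelter would choose level 5 (marginal profit stays positive).
Efficient level: k* = 4 (marginal profit ≥ marginal effluent damage through 4).
The fishery must at least cover the smelter's forgone profit from cutting 5→4: 200 = 200.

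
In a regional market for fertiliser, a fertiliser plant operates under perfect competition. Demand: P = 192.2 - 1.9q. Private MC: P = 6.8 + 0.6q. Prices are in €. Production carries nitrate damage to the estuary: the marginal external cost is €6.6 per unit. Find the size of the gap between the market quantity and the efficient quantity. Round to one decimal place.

Market equilibrium (private): 6.8 + 0.6q = 192.2 - 1.9q → q_m = 74.1600.
Social marginal cost = private MC + MEC = 13.4 + 0.6q.
Set SMC = demand: 13.4 + 0.6q = 192.2 - 1.9q → q* = 71.5200.
Gap = |74.1600 − 71.5200| = 2.6400.

2.6 units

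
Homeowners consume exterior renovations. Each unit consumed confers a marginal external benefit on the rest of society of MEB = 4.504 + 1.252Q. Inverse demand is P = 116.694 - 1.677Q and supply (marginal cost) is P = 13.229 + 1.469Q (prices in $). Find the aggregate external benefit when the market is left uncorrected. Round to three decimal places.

Market equilibrium (private): 13.229 + 1.469Q = 116.694 - 1.677Q → Q_m = 32.8878.
Total external benefit = ∫₀^{Q_m} (4.504 + 1.252Q) dQ = 4.504×32.8878 + ½×1.252×32.8878² = 825.2129.

$825.213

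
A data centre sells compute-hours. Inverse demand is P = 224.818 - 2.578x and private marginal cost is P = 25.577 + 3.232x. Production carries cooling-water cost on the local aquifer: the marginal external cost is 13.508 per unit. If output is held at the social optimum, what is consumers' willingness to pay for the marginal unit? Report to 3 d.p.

P = 142.405

Social marginal cost = private MC + MEC = 39.085 + 3.232x.
Set SMC = demand: 39.085 + 3.232x = 224.818 - 2.578x → x* = 31.9678.
Consumer price on the demand curve at x*: 224.818 − 2.578×31.9678 = 142.4050.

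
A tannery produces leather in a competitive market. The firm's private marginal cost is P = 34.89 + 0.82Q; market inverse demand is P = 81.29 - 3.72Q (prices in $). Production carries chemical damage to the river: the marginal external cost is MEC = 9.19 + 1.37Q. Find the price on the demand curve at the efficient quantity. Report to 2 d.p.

P = $57.87

Social marginal cost = private MC + MEC = 44.08 + 2.19Q.
Set SMC = demand: 44.08 + 2.19Q = 81.29 - 3.72Q → Q* = 6.2961.
Consumer price on the demand curve at Q*: 81.29 − 3.72×6.2961 = 57.8685.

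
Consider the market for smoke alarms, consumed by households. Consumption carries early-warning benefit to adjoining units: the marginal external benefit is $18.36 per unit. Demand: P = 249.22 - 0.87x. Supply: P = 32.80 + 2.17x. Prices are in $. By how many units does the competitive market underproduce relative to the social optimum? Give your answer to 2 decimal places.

6.04 units

Market equilibrium (private): 32.80 + 2.17x = 249.22 - 0.87x → x_m = 71.1908.
Social marginal benefit = demand + MEB = 267.58 - 0.87x.
Set SMB = MC: 267.58 - 0.87x = 32.80 + 2.17x → x* = 77.2303.
Gap = |71.1908 − 77.2303| = 6.0395.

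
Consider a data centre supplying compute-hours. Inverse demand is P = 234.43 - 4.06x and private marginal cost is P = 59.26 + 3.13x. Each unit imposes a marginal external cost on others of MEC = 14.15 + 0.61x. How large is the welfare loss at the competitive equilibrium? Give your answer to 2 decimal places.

Market equilibrium (private): 59.26 + 3.13x = 234.43 - 4.06x → x_m = 24.3630.
Social marginal cost = private MC + MEC = 73.41 + 3.74x.
Set SMC = demand: 73.41 + 3.74x = 234.43 - 4.06x → x* = 20.6436.
The welfare-loss triangle has base |x_m − x*| and height MEC(x_m) (the vertical gap between SMC and demand is zero at x* and MEC at x_m).
DWL = ½ × 3.7194 × 29.0114 = 53.9525.

DWL = 53.95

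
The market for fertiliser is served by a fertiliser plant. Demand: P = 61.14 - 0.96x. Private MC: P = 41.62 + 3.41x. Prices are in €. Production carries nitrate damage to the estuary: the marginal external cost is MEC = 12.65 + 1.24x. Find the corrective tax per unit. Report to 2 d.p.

tax = €14.17 per unit

Social marginal cost = private MC + MEC = 54.27 + 4.65x.
Set SMC = demand: 54.27 + 4.65x = 61.14 - 0.96x → x* = 1.2246.
The Pigouvian tax equals MEC at x*: 12.65 + 1.24×1.2246 = 14.1685.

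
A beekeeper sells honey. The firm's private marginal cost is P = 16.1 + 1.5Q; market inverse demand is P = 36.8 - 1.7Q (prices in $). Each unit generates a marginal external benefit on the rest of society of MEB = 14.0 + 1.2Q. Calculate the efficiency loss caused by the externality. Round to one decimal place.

DWL = $118.4

Market equilibrium (private): 16.1 + 1.5Q = 36.8 - 1.7Q → Q_m = 6.4688.
Social marginal cost = private MC − MEB = 2.1 + 0.3Q.
Set SMC = demand: 2.1 + 0.3Q = 36.8 - 1.7Q → Q* = 17.3500.
Height of the DWL triangle at Q_m is demand(Q_m) − SMC(Q_m) = MEB(Q_m) = 21.7625.
DWL = ½ × 10.8812 × 21.7625 = 118.4011.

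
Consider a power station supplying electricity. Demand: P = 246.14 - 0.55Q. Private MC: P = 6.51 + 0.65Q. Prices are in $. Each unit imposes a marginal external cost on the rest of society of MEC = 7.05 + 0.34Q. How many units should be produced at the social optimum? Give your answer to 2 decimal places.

Q* = 151.03

Social marginal cost = private MC + MEC = 13.56 + 0.99Q.
Set SMC = demand: 13.56 + 0.99Q = 246.14 - 0.55Q → Q* = 151.0260.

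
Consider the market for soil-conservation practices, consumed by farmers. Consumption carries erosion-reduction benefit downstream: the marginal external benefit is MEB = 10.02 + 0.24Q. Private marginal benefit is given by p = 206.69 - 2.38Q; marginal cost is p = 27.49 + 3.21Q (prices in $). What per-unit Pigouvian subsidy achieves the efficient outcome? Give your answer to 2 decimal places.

Social marginal benefit = demand + MEB = 216.71 - 2.14Q.
Set SMB = MC: 216.71 - 2.14Q = 27.49 + 3.21Q → Q* = 35.3682.
The Pigouvian subsidy equals MEB at Q*: 10.02 + 0.24×35.3682 = 18.5084.

subsidy = $18.51 per unit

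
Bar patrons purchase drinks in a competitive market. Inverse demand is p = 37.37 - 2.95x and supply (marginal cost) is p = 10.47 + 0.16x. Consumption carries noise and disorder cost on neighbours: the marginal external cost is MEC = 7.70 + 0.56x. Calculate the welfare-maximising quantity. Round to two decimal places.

Social marginal benefit = demand − MEC = 29.67 - 3.51x.
Set SMB = MC: 29.67 - 3.51x = 10.47 + 0.16x → x* = 5.2316.

x* = 5.23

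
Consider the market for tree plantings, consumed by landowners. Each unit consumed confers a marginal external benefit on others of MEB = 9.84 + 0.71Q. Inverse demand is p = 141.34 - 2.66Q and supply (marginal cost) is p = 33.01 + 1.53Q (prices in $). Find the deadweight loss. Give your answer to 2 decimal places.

Market equilibrium (private): 33.01 + 1.53Q = 141.34 - 2.66Q → Q_m = 25.8544.
Social marginal benefit = demand + MEB = 151.18 - 1.95Q.
Set SMB = MC: 151.18 - 1.95Q = 33.01 + 1.53Q → Q* = 33.9569.
The welfare-loss triangle has base |Q_m − Q*| and height MEB(Q_m) (the vertical gap between SMB and MC is zero at Q* and MEB at Q_m).
DWL = ½ × 8.1025 × 28.1966 = 114.2315.

DWL = $114.23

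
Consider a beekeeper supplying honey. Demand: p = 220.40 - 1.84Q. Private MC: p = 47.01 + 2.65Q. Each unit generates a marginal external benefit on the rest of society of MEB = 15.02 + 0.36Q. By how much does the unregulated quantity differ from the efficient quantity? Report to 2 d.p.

7.00 units

Market equilibrium (private): 47.01 + 2.65Q = 220.40 - 1.84Q → Q_m = 38.6169.
Social marginal cost = private MC − MEB = 31.99 + 2.29Q.
Set SMC = demand: 31.99 + 2.29Q = 220.40 - 1.84Q → Q* = 45.6199.
Gap = |38.6169 − 45.6199| = 7.0030.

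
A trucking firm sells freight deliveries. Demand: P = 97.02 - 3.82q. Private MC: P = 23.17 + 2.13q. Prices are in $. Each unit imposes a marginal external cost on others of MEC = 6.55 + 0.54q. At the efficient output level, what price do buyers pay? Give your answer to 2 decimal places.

P = $57.41

Social marginal cost = private MC + MEC = 29.72 + 2.67q.
Set SMC = demand: 29.72 + 2.67q = 97.02 - 3.82q → q* = 10.3698.
Consumer price on the demand curve at q*: 97.02 − 3.82×10.3698 = 57.4074.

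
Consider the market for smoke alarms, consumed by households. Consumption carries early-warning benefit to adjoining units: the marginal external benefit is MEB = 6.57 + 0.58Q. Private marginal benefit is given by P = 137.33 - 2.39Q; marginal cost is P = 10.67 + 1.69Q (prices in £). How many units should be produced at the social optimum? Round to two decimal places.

Social marginal benefit = demand + MEB = 143.90 - 1.81Q.
Set SMB = MC: 143.90 - 1.81Q = 10.67 + 1.69Q → Q* = 38.0657.

Q* = 38.07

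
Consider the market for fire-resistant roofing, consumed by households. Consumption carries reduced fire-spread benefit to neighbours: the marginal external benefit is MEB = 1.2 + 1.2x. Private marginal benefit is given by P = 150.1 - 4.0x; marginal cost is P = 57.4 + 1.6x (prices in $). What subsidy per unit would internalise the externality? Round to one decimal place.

subsidy = $26.8 per unit

Social marginal benefit = demand + MEB = 151.3 - 2.8x.
Set SMB = MC: 151.3 - 2.8x = 57.4 + 1.6x → x* = 21.3409.
The Pigouvian subsidy equals MEB at x*: 1.2 + 1.2×21.3409 = 26.8091.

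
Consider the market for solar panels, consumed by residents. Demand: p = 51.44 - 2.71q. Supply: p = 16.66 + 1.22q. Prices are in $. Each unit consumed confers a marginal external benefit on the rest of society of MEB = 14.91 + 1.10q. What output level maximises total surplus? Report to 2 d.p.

q* = 17.56

Social marginal benefit = demand + MEB = 66.35 - 1.61q.
Set SMB = MC: 66.35 - 1.61q = 16.66 + 1.22q → q* = 17.5583.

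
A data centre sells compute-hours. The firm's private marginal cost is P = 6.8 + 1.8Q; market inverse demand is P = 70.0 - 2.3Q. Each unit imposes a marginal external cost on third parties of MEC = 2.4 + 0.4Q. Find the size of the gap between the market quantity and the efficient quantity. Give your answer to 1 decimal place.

1.9 units

Market equilibrium (private): 6.8 + 1.8Q = 70.0 - 2.3Q → Q_m = 15.4146.
Social marginal cost = private MC + MEC = 9.2 + 2.2Q.
Set SMC = demand: 9.2 + 2.2Q = 70.0 - 2.3Q → Q* = 13.5111.
Gap = |15.4146 − 13.5111| = 1.9035.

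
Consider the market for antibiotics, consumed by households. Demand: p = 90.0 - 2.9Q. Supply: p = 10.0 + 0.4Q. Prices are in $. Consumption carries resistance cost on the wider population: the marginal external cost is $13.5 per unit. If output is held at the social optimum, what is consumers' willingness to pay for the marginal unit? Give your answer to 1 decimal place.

P = $31.6

Social marginal benefit = demand − MEC = 76.5 - 2.9Q.
Set SMB = MC: 76.5 - 2.9Q = 10.0 + 0.4Q → Q* = 20.1515.
Consumer price on the demand curve at Q*: 90.0 − 2.9×20.1515 = 31.5607.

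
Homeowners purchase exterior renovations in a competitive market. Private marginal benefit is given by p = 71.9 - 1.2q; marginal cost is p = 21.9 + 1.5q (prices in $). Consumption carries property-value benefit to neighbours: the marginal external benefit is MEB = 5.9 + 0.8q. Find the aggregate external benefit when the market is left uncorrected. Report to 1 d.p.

$246.4

Market equilibrium (private): 21.9 + 1.5q = 71.9 - 1.2q → q_m = 18.5185.
Total external benefit = ∫₀^{q_m} (5.9 + 0.8q) dq = 5.9×18.5185 + ½×0.8×18.5185² = 246.4331.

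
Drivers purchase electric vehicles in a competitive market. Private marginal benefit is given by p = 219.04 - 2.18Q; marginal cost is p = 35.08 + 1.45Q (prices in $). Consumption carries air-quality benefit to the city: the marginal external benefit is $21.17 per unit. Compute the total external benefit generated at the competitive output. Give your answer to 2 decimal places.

Market equilibrium (private): 35.08 + 1.45Q = 219.04 - 2.18Q → Q_m = 50.6777.
Total external benefit = MEB × Q_m = 21.17 × 50.6777 = 1072.8469.

$1072.85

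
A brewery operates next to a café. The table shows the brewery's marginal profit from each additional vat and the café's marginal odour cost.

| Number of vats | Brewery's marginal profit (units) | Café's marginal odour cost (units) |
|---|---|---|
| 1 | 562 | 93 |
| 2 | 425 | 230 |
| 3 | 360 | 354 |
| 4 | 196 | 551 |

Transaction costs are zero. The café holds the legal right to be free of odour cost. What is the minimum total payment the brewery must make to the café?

677

Efficient level: marginal profit ≥ marginal odour cost through level 3, so k* = 3.
With the café holding the right, the brewery must at least compensate total damage at k*: 93 + 230 + 354 = 677.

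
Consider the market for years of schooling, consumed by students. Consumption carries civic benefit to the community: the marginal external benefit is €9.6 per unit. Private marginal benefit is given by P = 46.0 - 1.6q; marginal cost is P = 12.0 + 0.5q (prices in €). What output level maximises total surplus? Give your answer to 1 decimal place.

Social marginal benefit = demand + MEB = 55.6 - 1.6q.
Set SMB = MC: 55.6 - 1.6q = 12.0 + 0.5q → q* = 20.7619.

q* = 20.8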